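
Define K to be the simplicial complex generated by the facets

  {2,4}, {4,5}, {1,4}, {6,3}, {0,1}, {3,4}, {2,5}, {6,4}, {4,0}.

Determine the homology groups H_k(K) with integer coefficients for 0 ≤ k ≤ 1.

H_0 ≅ Z,  H_1 ≅ Z^3.

K has 7 vertices, 9 edges.
rank ∂_0 = 0, rank ∂_1 = 6 ⇒ b_0 = 7 − 0 − 6 = 1; all invariant factors of ∂_1 are 1 so no torsion. So H_0 = Z.
rank ∂_1 = 6, rank ∂_2 = 0 ⇒ b_1 = 9 − 6 − 0 = 3. So H_1 = Z^3.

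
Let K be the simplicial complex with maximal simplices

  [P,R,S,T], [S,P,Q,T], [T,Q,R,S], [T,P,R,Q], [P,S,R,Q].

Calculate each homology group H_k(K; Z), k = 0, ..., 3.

H_0 = Z,  H_1 = 0,  H_2 = 0,  H_3 = Z.

Fix the vertex order P < Q < R < S < T and write every simplex with vertices in increasing order. Then dim K = 3 and the simplices of K are:

  0-simplices (5): P, Q, R, S, T
  1-simplices (10): PQ, PR, PS, PT, QR, QS, QT, RS, RT, ST
  2-simplices (10): PQR, PQS, PQT, PRS, PRT, PST, QRS, QRT, QST, RST
  3-simplices (5): PQRS, PQRT, PQST, PRST, QRST

Hence C_0 ≅ Z^5, C_1 ≅ Z^10, C_2 ≅ Z^10, C_3 ≅ Z^5.

∂_1: C_1 → C_0 sends each edge [p,q] (with p < q) to q − p. For instance
  ∂QT = T − Q.
The 5×10 boundary matrix has rank 4 and Smith normal form diag(1,1,1,1).

The boundary map ∂_2: C_2 → C_1 sends each 2-simplex [p,q,r] to [q,r] − [p,r] + [p,q]. For instance
  ∂QST = ST − QT + QS,
  ∂QRS = RS − QS + QR.
As a 10×10 matrix over Z this has rank 6, with invariant factors (1,1,1,1,1,1).

∂_3: C_3 → C_2 sends each 3-simplex σ to the alternating sum Σ_i (−1)^i (σ with its i-th vertex removed). For instance
  ∂QRST = RST − QST + QRT − QRS,
  ∂PQRS = QRS − PRS + PQS − PQR.
This gives a 10×5 integer matrix of rank 4; reducing to Smith normal form yields diagonal entries (1,1,1,1).

Reading off H_k = ker ∂_k / im ∂_{k+1}:

  H_0: rank C_0 − rank ∂_1 = 5 − 4 = 1, and the invariant factors of ∂_1 are all 1, so H_0 ≅ Z.
  H_1: rank ker ∂_1 − rank ∂_2 = (10 − 4) − 6 = 0, and the invariant factors of ∂_2 are all 1, so H_1 ≅ 0.
  H_2: rank ker ∂_2 − rank ∂_3 = (10 − 6) − 4 = 0, and the invariant factors of ∂_3 are all 1, so H_2 ≅ 0.
  H_3: rank ker ∂_3 − rank ∂_4 = (5 − 4) − 0 = 1, and there is no ∂_4, so H_3 ≅ Z.

As a check, the Euler characteristic is 5 − 10 + 10 − 5 = 0, which agrees with 1 − 0 + 0 − 1 = 0.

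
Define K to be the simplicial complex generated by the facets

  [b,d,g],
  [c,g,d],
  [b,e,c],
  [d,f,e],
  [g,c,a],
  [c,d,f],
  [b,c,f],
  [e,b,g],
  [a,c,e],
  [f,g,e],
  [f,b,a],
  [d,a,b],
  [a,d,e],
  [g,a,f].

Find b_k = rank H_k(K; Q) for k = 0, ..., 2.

Fix the vertex order a < b < c < d < e < f < g and write every simplex with vertices in increasing order. Then dim K = 2 and the simplices of K are:

  0-simplices (7): a, b, c, d, e, f, g
  1-simplices (21): ab, ac, ad, ae, af, ag, bc, bd, be, bf, bg, cd, ce, cf, cg, de, df, dg, ef, eg, fg
  2-simplices (14): abd, abf, ace, acg, ade, afg, bce, bcf, bdg, beg, cdf, cdg, def, efg

so the chain groups are C_0 ≅ Z^7, C_1 ≅ Z^21, C_2 ≅ Z^14.

The boundary map ∂_1: C_1 → C_0 sends each edge [p,q] (with p < q) to q − p. For instance
  ∂ac = c − a.
The resulting 7×21 matrix has rank 6, and its Smith normal form has invariant factors (1,1,1,1,1,1).

Boundary ∂_2: C_2 → C_1 maps a triangle to the signed sum of its edges. For instance
  ∂abd = bd − ad + ab,
  ∂ace = ce − ae + ac.
The resulting 21×14 matrix has rank 13, and its Smith normal form has invariant factors (1,1,1,1,1,1,1,1,1,1,1,1,1).

Reading off H_k = ker ∂_k / im ∂_{k+1}:

  H_0: rank C_0 − rank ∂_1 = 7 − 6 = 1, and the invariant factors of ∂_1 are all 1, so H_0 = Z.
  H_1: rank ker ∂_1 − rank ∂_2 = (21 − 6) − 13 = 2, and the invariant factors of ∂_2 are all 1, so H_1 = Z^2.
  H_2: rank ker ∂_2 − rank ∂_3 = (14 − 13) − 0 = 1, and there is no ∂_3, so H_2 = Z.

As a check, the Euler characteristic is 7 − 21 + 14 = 0, which agrees with 1 − 2 + 1 = 0.
(K is a triangulation of the torus T^2.)

Hence the Betti numbers are b_0 = 1, b_1 = 2, b_2 = 1.

b_0 = 1, b_1 = 2, b_2 = 1.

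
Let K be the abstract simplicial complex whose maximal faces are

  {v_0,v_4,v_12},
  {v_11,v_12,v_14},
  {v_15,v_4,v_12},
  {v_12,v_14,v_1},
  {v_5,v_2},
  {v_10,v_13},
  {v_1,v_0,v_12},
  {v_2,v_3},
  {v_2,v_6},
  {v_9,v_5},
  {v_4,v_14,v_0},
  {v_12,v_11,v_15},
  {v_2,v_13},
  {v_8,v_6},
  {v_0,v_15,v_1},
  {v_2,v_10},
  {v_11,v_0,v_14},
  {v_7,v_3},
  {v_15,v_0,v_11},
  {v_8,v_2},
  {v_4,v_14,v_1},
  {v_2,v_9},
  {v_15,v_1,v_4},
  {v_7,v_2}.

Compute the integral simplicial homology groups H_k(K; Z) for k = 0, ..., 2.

H_0 = Z^2,  H_1 = Z^4 ⊕ Z/2Z,  H_2 = 0.

Fix the vertex order v_0 < v_1 < v_2 < v_3 < v_4 < v_5 < v_6 < v_7 < v_8 < v_9 < v_10 < v_11 < v_12 < v_13 < v_14 < v_15 and write every simplex with vertices in increasing order. Then dim K = 2 and the simplices of K are:

  0-simplices (16): [v_0], [v_1], [v_2], [v_3], [v_4], [v_5], [v_6], [v_7], [v_8], [v_9], [v_10], [v_11], [v_12], [v_13], [v_14], [v_15]
  1-simplices (30): (30 of them)
  2-simplices (12): (12 of them)

so the chain groups are C_0 ≅ Z^16, C_1 ≅ Z^30, C_2 ≅ Z^12.

Boundary ∂_1: C_1 → C_0 is given by ∂[p,q] = [q] − [p]. For instance
  ∂[v_6,v_8] = [v_8] − [v_6].
The resulting 16×30 matrix has rank 14, and its Smith normal form has invariant factors (1,1,1,1,1,1,1,1,1,1,1,1,1,1).

∂_2: C_2 → C_1 sends each 2-simplex [p,q,r] to [q,r] − [p,r] + [p,q]. For instance
  ∂[v_11,v_12,v_14] = [v_12,v_14] − [v_11,v_14] + [v_11,v_12],
  ∂[v_0,v_4,v_14] = [v_4,v_14] − [v_0,v_14] + [v_0,v_4].
As a 30×12 matrix over Z this has rank 12, with invariant factors (1,1,1,1,1,1,1,1,1,1,1,2).

Reading off H_k = ker ∂_k / im ∂_{k+1}:

  H_0: rank C_0 − rank ∂_1 = 16 − 14 = 2, and the invariant factors of ∂_1 are all 1, so H_0 ≅ Z^2.
  H_1: rank ker ∂_1 − rank ∂_2 = (30 − 14) − 12 = 4, and ∂_2 has invariant factor 2 > 1, so H_1 ≅ Z^4 ⊕ Z/2Z.
  H_2: rank ker ∂_2 − rank ∂_3 = (12 − 12) − 0 = 0, and there is no ∂_3, so H_2 ≅ 0.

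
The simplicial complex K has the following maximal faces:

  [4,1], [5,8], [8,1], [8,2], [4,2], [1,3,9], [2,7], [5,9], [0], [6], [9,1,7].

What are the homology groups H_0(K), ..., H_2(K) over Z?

Order the vertices as 0 < 1 < 2 < 3 < 4 < 5 < 6 < 7 < 8 < 9. Listing each simplex with vertices in this order, K has dimension 2 with simplices:

  0-simplices (10): [0], [1], [2], [3], [4], [5], [6], [7], [8], [9]
  1-simplices (12): [1,3], [1,4], [1,7], [1,8], [1,9], [2,4], [2,7], [2,8], [3,9], [5,8], [5,9], [7,9]
  2-simplices (2): [1,3,9], [1,7,9]

giving chain groups C_0 ≅ Z^10, C_1 ≅ Z^12, C_2 ≅ Z^2.

Boundary ∂_1: C_1 → C_0 sends each edge [p,q] (with p < q) to q − p. For instance
  ∂[5,9] = [9] − [5].
As a 10×12 matrix over Z this has rank 7, with invariant factors (1,1,1,1,1,1,1).

∂_2: C_2 → C_1 maps a triangle to the signed sum of its edges. For instance
  ∂[1,3,9] = [3,9] − [1,9] + [1,3],
  ∂[1,7,9] = [7,9] − [1,9] + [1,7].
As a 12×2 matrix over Z this has rank 2, with invariant factors (1,1).

Now H_k = ker ∂_k / im ∂_{k+1}, so:

  H_0: rank C_0 − rank ∂_1 = 10 − 7 = 3, and the invariant factors of ∂_1 are all 1, so H_0 ≅ Z^3.
  H_1: rank ker ∂_1 − rank ∂_2 = (12 − 7) − 2 = 3, and the invariant factors of ∂_2 are all 1, so H_1 ≅ Z^3.
  H_2: rank ker ∂_2 − rank ∂_3 = (2 − 2) − 0 = 0, and there is no ∂_3, so H_2 ≅ 0.

H_0 ≅ Z^3,  H_1 ≅ Z^3,  H_2 = 0.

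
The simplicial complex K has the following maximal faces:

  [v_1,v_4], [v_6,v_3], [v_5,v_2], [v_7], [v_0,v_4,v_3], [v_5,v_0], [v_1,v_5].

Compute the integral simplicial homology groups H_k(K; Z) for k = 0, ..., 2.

Fix the vertex order v_0 < v_1 < v_2 < v_3 < v_4 < v_5 < v_6 < v_7 and write every simplex with vertices in increasing order. Then dim K = 2 and the simplices of K are:

  0-simplices (8): [v_0], [v_1], [v_2], [v_3], [v_4], [v_5], [v_6], [v_7]
  1-simplices (8): [v_0,v_3], [v_0,v_4], [v_0,v_5], [v_1,v_4], [v_1,v_5], [v_2,v_5], [v_3,v_4], [v_3,v_6]
  2-simplices (1): [v_0,v_3,v_4]

so the chain groups are C_0 ≅ Z^8, C_1 ≅ Z^8, C_2 ≅ Z^1.

∂_1: C_1 → C_0 maps an edge to its endpoints' difference, ∂[p,q] = q − p.
This gives a 8×8 integer matrix of rank 6; reducing to Smith normal form yields diagonal entries (1,1,1,1,1,1).

Boundary ∂_2: C_2 → C_1 maps a triangle to the signed sum of its edges. For instance
  ∂[v_0,v_3,v_4] = [v_3,v_4] − [v_0,v_4] + [v_0,v_3].
This gives a 8×1 integer matrix of rank 1; reducing to Smith normal form yields diagonal entries (1).

Now H_k = ker ∂_k / im ∂_{k+1}, so:

  H_0: rank C_0 − rank ∂_1 = 8 − 6 = 2, and the invariant factors of ∂_1 are all 1, so H_0 = Z^2.
  H_1: rank ker ∂_1 − rank ∂_2 = (8 − 6) − 1 = 1, and the invariant factors of ∂_2 are all 1, so H_1 = Z.
  H_2: rank ker ∂_2 − rank ∂_3 = (1 − 1) − 0 = 0, and there is no ∂_3, so H_2 = 0.

H_0 = Z^2,  H_1 = Z,  H_2 = 0.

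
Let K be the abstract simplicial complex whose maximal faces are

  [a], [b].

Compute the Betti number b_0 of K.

b_0 = 2.

Order the vertices as a < b. Listing each simplex with vertices in this order, K has dimension 0 with simplices:

  0-simplices (2): a, b

Hence C_0 ≅ Z^2.

Reading off H_k = ker ∂_k / im ∂_{k+1}:

  H_0: rank C_0 − rank ∂_1 = 2 − 0 = 2, and there is no ∂_1, so H_0 ≅ Z^2.

Hence the Betti numbers are b_0 = 2.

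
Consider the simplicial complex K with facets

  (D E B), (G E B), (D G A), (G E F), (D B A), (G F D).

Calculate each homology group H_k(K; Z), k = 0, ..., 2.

We work with the vertex ordering A < B < D < E < F < G. The simplices of K, each written with vertices in increasing order, are:

  0-simplices (6): A, B, D, E, F, G
  1-simplices (12): AB, AD, AG, BD, BE, BG, DE, DF, DG, EF, EG, FG
  2-simplices (6): ABD, ADG, BDE, BEG, DFG, EFG

so the chain groups are C_0 ≅ Z^6, C_1 ≅ Z^12, C_2 ≅ Z^6.

The boundary map ∂_1: C_1 → C_0 is given by ∂[p,q] = [q] − [p]. For instance
  ∂AD = D − A.
This gives a 6×12 integer matrix of rank 5; reducing to Smith normal form yields diagonal entries (1,1,1,1,1).

∂_2: C_2 → C_1 sends each 2-simplex [p,q,r] to [q,r] − [p,r] + [p,q]. For instance
  ∂BDE = DE − BE + BD,
  ∂ADG = DG − AG + AD.
As a 12×6 matrix over Z this has rank 6, with invariant factors (1,1,1,1,1,1).

Computing H_k = (kernel of ∂_k) / (image of ∂_{k+1}):

  H_0: rank C_0 − rank ∂_1 = 6 − 5 = 1, and the invariant factors of ∂_1 are all 1, so H_0 ≅ Z.
  H_1: rank ker ∂_1 − rank ∂_2 = (12 − 5) − 6 = 1, and the invariant factors of ∂_2 are all 1, so H_1 ≅ Z.
  H_2: rank ker ∂_2 − rank ∂_3 = (6 − 6) − 0 = 0, and there is no ∂_3, so H_2 ≅ 0.

H_0 = Z,  H_1 = Z,  H_2 = 0.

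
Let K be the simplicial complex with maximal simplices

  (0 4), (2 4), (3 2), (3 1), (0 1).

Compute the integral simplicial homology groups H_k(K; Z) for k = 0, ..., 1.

Take the total order 0 < 1 < 2 < 3 < 4 on the vertex set. Then K (dimension 1) consists of the simplices:

  0-simplices (5): [0], [1], [2], [3], [4]
  1-simplices (5): [0,1], [0,4], [1,3], [2,3], [2,4]

Hence C_0 ≅ Z^5, C_1 ≅ Z^5.

∂_1: C_1 → C_0 maps an edge to its endpoints' difference, ∂[p,q] = q − p. For instance
  ∂[1,3] = [3] − [1].
The 5×5 boundary matrix has rank 4 and Smith normal form diag(1,1,1,1).

Now H_k = ker ∂_k / im ∂_{k+1}, so:

  H_0: rank C_0 − rank ∂_1 = 5 − 4 = 1, and the invariant factors of ∂_1 are all 1, so H_0 = Z.
  H_1: rank ker ∂_1 − rank ∂_2 = (5 − 4) − 0 = 1, and there is no ∂_2, so H_1 = Z.

H_0 = Z,  H_1 = Z.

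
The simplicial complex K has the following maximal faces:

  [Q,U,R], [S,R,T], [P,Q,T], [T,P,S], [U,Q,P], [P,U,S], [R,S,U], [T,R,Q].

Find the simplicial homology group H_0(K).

Order the vertices as P < Q < R < S < T < U. Listing each simplex with vertices in this order, K has dimension 2 with simplices:

  0-simplices (6): P, Q, R, S, T, U
  1-simplices (12): PQ, PS, PT, PU, QR, QT, QU, RS, RT, RU, ST, SU
  2-simplices (8): PQT, PQU, PST, PSU, QRT, QRU, RST, RSU

Hence C_0 ≅ Z^6, C_1 ≅ Z^12, C_2 ≅ Z^8.

∂_1: C_1 → C_0 maps an edge to its endpoints' difference, ∂[p,q] = q − p.
This gives a 6×12 integer matrix of rank 5; reducing to Smith normal form yields diagonal entries (1,1,1,1,1).

The boundary map ∂_2: C_2 → C_1 acts by ∂[p,q,r] = [q,r] − [p,r] + [p,q]. For instance
  ∂RST = ST − RT + RS,
  ∂PQU = QU − PU + PQ.
As a 12×8 matrix over Z this has rank 7, with invariant factors (1,1,1,1,1,1,1).

Reading off H_k = ker ∂_k / im ∂_{k+1}:

  H_0: rank C_0 − rank ∂_1 = 6 − 5 = 1, and the invariant factors of ∂_1 are all 1, so H_0 = Z.

(K is a triangulation of the 2-sphere S^2.)

H_0 = Z.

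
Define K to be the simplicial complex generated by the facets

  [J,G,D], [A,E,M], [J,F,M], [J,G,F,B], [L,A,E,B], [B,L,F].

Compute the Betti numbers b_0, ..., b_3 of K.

b_0 = 1, b_1 = 1, b_2 = 0, b_3 = 0.

K has 9 vertices, 19 edges, 12 triangles, 2 3-simplices.
rank ∂_0 = 0, rank ∂_1 = 8 ⇒ b_0 = 9 − 0 − 8 = 1; all invariant factors of ∂_1 are 1 so no torsion. So H_0 ≅ Z.
rank ∂_1 = 8, rank ∂_2 = 10 ⇒ b_1 = 19 − 8 − 10 = 1; all invariant factors of ∂_2 are 1 so no torsion. So H_1 ≅ Z.
rank ∂_2 = 10, rank ∂_3 = 2 ⇒ b_2 = 12 − 10 − 2 = 0; all invariant factors of ∂_3 are 1 so no torsion. So H_2 ≅ 0.
rank ∂_3 = 2, rank ∂_4 = 0 ⇒ b_3 = 2 − 2 − 0 = 0. So H_3 ≅ 0.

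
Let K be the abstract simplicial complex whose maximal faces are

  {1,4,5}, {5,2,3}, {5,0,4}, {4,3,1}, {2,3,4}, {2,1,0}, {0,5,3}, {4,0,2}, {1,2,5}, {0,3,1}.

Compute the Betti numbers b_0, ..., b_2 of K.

b_0 = 1, b_1 = 0, b_2 = 0.

We work with the vertex ordering 0 < 1 < 2 < 3 < 4 < 5. The simplices of K, each written with vertices in increasing order, are:

  0-simplices (6): [0], [1], [2], [3], [4], [5]
  1-simplices (15): [0,1], [0,2], [0,3], [0,4], [0,5], [1,2], [1,3], [1,4], [1,5], [2,3], [2,4], [2,5], [3,4], [3,5], [4,5]
  2-simplices (10): [0,1,2], [0,1,3], [0,2,4], [0,3,5], [0,4,5], [1,2,5], [1,3,4], [1,4,5], [2,3,4], [2,3,5]

giving chain groups C_0 ≅ Z^6, C_1 ≅ Z^15, C_2 ≅ Z^10.

Boundary ∂_1: C_1 → C_0 sends each edge [p,q] (with p < q) to q − p. For instance
  ∂[1,2] = [2] − [1].
As a 6×15 matrix over Z this has rank 5, with invariant factors (1,1,1,1,1).

Boundary ∂_2: C_2 → C_1 sends each 2-simplex [p,q,r] to [q,r] − [p,r] + [p,q]. For instance
  ∂[1,2,5] = [2,5] − [1,5] + [1,2],
  ∂[1,4,5] = [4,5] − [1,5] + [1,4].
As a 15×10 matrix over Z this has rank 10, with invariant factors (1,1,1,1,1,1,1,1,1,2).

Now H_k = ker ∂_k / im ∂_{k+1}, so:

  H_0: rank C_0 − rank ∂_1 = 6 − 5 = 1, and the invariant factors of ∂_1 are all 1, so H_0 ≅ Z.
  H_1: rank ker ∂_1 − rank ∂_2 = (15 − 5) − 10 = 0, and ∂_2 has invariant factor 2 > 1, so H_1 ≅ Z/2.
  H_2: rank ker ∂_2 − rank ∂_3 = (10 − 10) − 0 = 0, and there is no ∂_3, so H_2 ≅ 0.

(K is a triangulation of the real projective plane RP^2.)

Hence the Betti numbers are b_0 = 1, b_1 = 0, b_2 = 0.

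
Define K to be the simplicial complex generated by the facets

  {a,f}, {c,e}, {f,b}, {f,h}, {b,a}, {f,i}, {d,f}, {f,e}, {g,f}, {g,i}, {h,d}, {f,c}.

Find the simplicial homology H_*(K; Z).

H_0 ≅ Z,  H_1 ≅ Z^4.

We work with the vertex ordering a < b < c < d < e < f < g < h < i. The simplices of K, each written with vertices in increasing order, are:

  0-simplices (9): a, b, c, d, e, f, g, h, i
  1-simplices (12): ab, af, bf, ce, cf, df, dh, ef, fg, fh, fi, gi

Hence C_0 ≅ Z^9, C_1 ≅ Z^12.

∂_1: C_1 → C_0 maps an edge to its endpoints' difference, ∂[p,q] = q − p. For instance
  ∂cf = f − c.
The resulting 9×12 matrix has rank 8, and its Smith normal form has invariant factors (1,1,1,1,1,1,1,1).

Reading off H_k = ker ∂_k / im ∂_{k+1}:

  H_0: rank C_0 − rank ∂_1 = 9 − 8 = 1, and the invariant factors of ∂_1 are all 1, so H_0 ≅ Z.
  H_1: rank ker ∂_1 − rank ∂_2 = (12 − 8) − 0 = 4, and there is no ∂_2, so H_1 ≅ Z^4.

(K is a triangulation of a wedge of 4 circles.)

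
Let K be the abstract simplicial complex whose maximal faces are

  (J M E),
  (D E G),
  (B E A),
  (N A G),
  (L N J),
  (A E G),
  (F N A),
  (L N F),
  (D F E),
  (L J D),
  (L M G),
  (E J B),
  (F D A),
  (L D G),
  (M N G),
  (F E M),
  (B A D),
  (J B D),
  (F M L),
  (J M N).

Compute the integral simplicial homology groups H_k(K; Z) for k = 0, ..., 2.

H_0 = Z,  H_1 = Z ⊕ Z_2,  H_2 = 0.

We work with the vertex ordering A < B < D < E < F < G < J < L < M < N. The simplices of K, each written with vertices in increasing order, are:

  0-simplices (10): A, B, D, E, F, G, J, L, M, N
  1-simplices (30): AB, AD, AE, AF, AG, AN, BD, BE, BJ, DE, DF, DG, DJ, DL, EF, EG, EJ, EM, FL, FM, FN, GL, GM, GN, JL, JM, JN, LM, LN, MN
  2-simplices (20): ABD, ABE, ADF, AEG, AFN, AGN, BDJ, BEJ, DEF, DEG, DGL, DJL, EFM, EJM, FLM, FLN, GLM, GMN, JLN, JMN

giving chain groups C_0 ≅ Z^10, C_1 ≅ Z^30, C_2 ≅ Z^20.

∂_1: C_1 → C_0 sends each edge [p,q] (with p < q) to q − p. For instance
  ∂MN = N − M.
The 10×30 boundary matrix has rank 9 and Smith normal form diag(1,1,1,1,1,1,1,1,1).

Boundary ∂_2: C_2 → C_1 maps a triangle to the signed sum of its edges. For instance
  ∂ABE = BE − AE + AB,
  ∂GMN = MN − GN + GM.
As a 30×20 matrix over Z this has rank 20, with invariant factors (1,1,1,1,1,1,1,1,1,1,1,1,1,1,1,1,1,1,1,2).

From H_k ≅ ker(∂_k) / im(∂_{k+1}) we obtain:

  H_0: rank C_0 − rank ∂_1 = 10 − 9 = 1, and the invariant factors of ∂_1 are all 1, so H_0 = Z.
  H_1: rank ker ∂_1 − rank ∂_2 = (30 − 9) − 20 = 1, and ∂_2 has invariant factor 2 > 1, so H_1 = Z ⊕ Z_2.
  H_2: rank ker ∂_2 − rank ∂_3 = (20 − 20) − 0 = 0, and there is no ∂_3, so H_2 = 0.

As a check, the Euler characteristic is 10 − 30 + 20 = 0, which agrees with 1 − 1 + 0 = 0.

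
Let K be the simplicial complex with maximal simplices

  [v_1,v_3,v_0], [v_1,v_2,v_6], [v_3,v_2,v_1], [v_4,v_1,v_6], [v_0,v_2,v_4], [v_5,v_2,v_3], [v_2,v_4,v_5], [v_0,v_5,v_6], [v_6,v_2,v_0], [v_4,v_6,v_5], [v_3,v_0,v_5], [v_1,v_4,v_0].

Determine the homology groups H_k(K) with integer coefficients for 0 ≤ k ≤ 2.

Take the total order v_0 < v_1 < v_2 < v_3 < v_4 < v_5 < v_6 on the vertex set. Then K (dimension 2) consists of the simplices:

  0-simplices (7): [v_0], [v_1], [v_2], [v_3], [v_4], [v_5], [v_6]
  1-simplices (18): (18 of them)
  2-simplices (12): (12 of them)

giving chain groups C_0 ≅ Z^7, C_1 ≅ Z^18, C_2 ≅ Z^12.

The boundary map ∂_1: C_1 → C_0 is given by ∂[p,q] = [q] − [p]. For instance
  ∂[v_2,v_6] = [v_6] − [v_2].
This gives a 7×18 integer matrix of rank 6; reducing to Smith normal form yields diagonal entries (1,1,1,1,1,1).

∂_2: C_2 → C_1 maps a triangle to the signed sum of its edges. For instance
  ∂[v_1,v_2,v_6] = [v_2,v_6] − [v_1,v_6] + [v_1,v_2],
  ∂[v_1,v_4,v_6] = [v_4,v_6] − [v_1,v_6] + [v_1,v_4].
The resulting 18×12 matrix has rank 12, and its Smith normal form has invariant factors (1,1,1,1,1,1,1,1,1,1,1,2).

Reading off H_k = ker ∂_k / im ∂_{k+1}:

  H_0: rank C_0 − rank ∂_1 = 7 − 6 = 1, and the invariant factors of ∂_1 are all 1, so H_0 ≅ Z.
  H_1: rank ker ∂_1 − rank ∂_2 = (18 − 6) − 12 = 0, and ∂_2 has invariant factor 2 > 1, so H_1 ≅ Z/2Z.
  H_2: rank ker ∂_2 − rank ∂_3 = (12 − 12) − 0 = 0, and there is no ∂_3, so H_2 ≅ 0.

As a check, the Euler characteristic is 7 − 18 + 12 = 1, which agrees with 1 − 0 + 0 = 1.

H_0 = Z,  H_1 = Z/2Z,  H_2 = 0.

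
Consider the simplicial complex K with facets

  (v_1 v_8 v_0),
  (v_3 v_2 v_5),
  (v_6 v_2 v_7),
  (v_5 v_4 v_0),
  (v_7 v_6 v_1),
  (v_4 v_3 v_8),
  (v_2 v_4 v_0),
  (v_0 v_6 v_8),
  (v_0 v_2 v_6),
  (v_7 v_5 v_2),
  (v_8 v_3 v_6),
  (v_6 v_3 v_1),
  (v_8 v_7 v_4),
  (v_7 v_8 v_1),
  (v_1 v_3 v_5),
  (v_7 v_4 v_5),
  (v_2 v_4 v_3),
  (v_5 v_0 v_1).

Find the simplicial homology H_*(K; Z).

H_0 = Z,  H_1 = Z × Z/2,  H_2 = 0.

Order the vertices as v_0 < v_1 < v_2 < v_3 < v_4 < v_5 < v_6 < v_7 < v_8. Listing each simplex with vertices in this order, K has dimension 2 with simplices:

  0-simplices (9): [v_0], [v_1], [v_2], [v_3], [v_4], [v_5], [v_6], [v_7], [v_8]
  1-simplices (27): (27 of them)
  2-simplices (18): (18 of them)

Hence C_0 ≅ Z^9, C_1 ≅ Z^27, C_2 ≅ Z^18.

The boundary map ∂_1: C_1 → C_0 sends each edge [p,q] (with p < q) to q − p. For instance
  ∂[v_2,v_3] = [v_3] − [v_2].
This gives a 9×27 integer matrix of rank 8; reducing to Smith normal form yields diagonal entries (1,1,1,1,1,1,1,1).

∂_2: C_2 → C_1 maps a triangle to the signed sum of its edges. For instance
  ∂[v_1,v_3,v_5] = [v_3,v_5] − [v_1,v_5] + [v_1,v_3],
  ∂[v_4,v_7,v_8] = [v_7,v_8] − [v_4,v_8] + [v_4,v_7].
As a 27×18 matrix over Z this has rank 18, with invariant factors (1,1,1,1,1,1,1,1,1,1,1,1,1,1,1,1,1,2).

Reading off H_k = ker ∂_k / im ∂_{k+1}:

  H_0: rank C_0 − rank ∂_1 = 9 − 8 = 1, and the invariant factors of ∂_1 are all 1, so H_0 ≅ Z.
  H_1: rank ker ∂_1 − rank ∂_2 = (27 − 8) − 18 = 1, and ∂_2 has invariant factor 2 > 1, so H_1 ≅ Z × Z/2.
  H_2: rank ker ∂_2 − rank ∂_3 = (18 − 18) − 0 = 0, and there is no ∂_3, so H_2 ≅ 0.

As a check, the Euler characteristic is 9 − 27 + 18 = 0, which agrees with 1 − 1 + 0 = 0.
(K is a triangulation of the Klein bottle.)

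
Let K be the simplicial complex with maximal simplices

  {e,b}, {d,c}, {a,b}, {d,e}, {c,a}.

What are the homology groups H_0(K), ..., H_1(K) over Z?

Take the total order a < b < c < d < e on the vertex set. Then K (dimension 1) consists of the simplices:

  0-simplices (5): a, b, c, d, e
  1-simplices (5): ab, ac, be, cd, de

so the chain groups are C_0 ≅ Z^5, C_1 ≅ Z^5.

Boundary ∂_1: C_1 → C_0 is given by ∂[p,q] = [q] − [p]. For instance
  ∂de = e − d.
This gives a 5×5 integer matrix of rank 4; reducing to Smith normal form yields diagonal entries (1,1,1,1).

Now H_k = ker ∂_k / im ∂_{k+1}, so:

  H_0: rank C_0 − rank ∂_1 = 5 − 4 = 1, and the invariant factors of ∂_1 are all 1, so H_0 = Z.
  H_1: rank ker ∂_1 − rank ∂_2 = (5 − 4) − 0 = 1, and there is no ∂_2, so H_1 = Z.

As a check, the Euler characteristic is 5 − 5 = 0, which agrees with 1 − 1 = 0.

H_0 ≅ Z,  H_1 ≅ Z.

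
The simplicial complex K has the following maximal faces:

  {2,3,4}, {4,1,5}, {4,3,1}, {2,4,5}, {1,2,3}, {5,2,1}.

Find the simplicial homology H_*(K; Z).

We work with the vertex ordering 1 < 2 < 3 < 4 < 5. The simplices of K, each written with vertices in increasing order, are:

  0-simplices (5): [1], [2], [3], [4], [5]
  1-simplices (9): [1,2], [1,3], [1,4], [1,5], [2,3], [2,4], [2,5], [3,4], [4,5]
  2-simplices (6): [1,2,3], [1,2,5], [1,3,4], [1,4,5], [2,3,4], [2,4,5]

so the chain groups are C_0 ≅ Z^5, C_1 ≅ Z^9, C_2 ≅ Z^6.

∂_1: C_1 → C_0 maps an edge to its endpoints' difference, ∂[p,q] = q − p.
As a 5×9 matrix over Z this has rank 4, with invariant factors (1,1,1,1).

∂_2: C_2 → C_1 sends each 2-simplex [p,q,r] to [q,r] − [p,r] + [p,q]. For instance
  ∂[1,2,3] = [2,3] − [1,3] + [1,2],
  ∂[1,2,5] = [2,5] − [1,5] + [1,2].
The resulting 9×6 matrix has rank 5, and its Smith normal form has invariant factors (1,1,1,1,1).

Computing H_k = (kernel of ∂_k) / (image of ∂_{k+1}):

  H_0: rank C_0 − rank ∂_1 = 5 − 4 = 1, and the invariant factors of ∂_1 are all 1, so H_0 ≅ Z.
  H_1: rank ker ∂_1 − rank ∂_2 = (9 − 4) − 5 = 0, and the invariant factors of ∂_2 are all 1, so H_1 ≅ 0.
  H_2: rank ker ∂_2 − rank ∂_3 = (6 − 5) − 0 = 1, and there is no ∂_3, so H_2 ≅ Z.

H_0 ≅ Z,  H_1 = 0,  H_2 ≅ Z.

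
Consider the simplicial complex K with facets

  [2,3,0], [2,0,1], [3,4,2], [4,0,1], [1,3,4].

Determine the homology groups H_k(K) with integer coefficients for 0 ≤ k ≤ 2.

Fix the vertex order 0 < 1 < 2 < 3 < 4 and write every simplex with vertices in increasing order. Then dim K = 2 and the simplices of K are:

  0-simplices (5): [0], [1], [2], [3], [4]
  1-simplices (10): [0,1], [0,2], [0,3], [0,4], [1,2], [1,3], [1,4], [2,3], [2,4], [3,4]
  2-simplices (5): [0,1,2], [0,1,4], [0,2,3], [1,3,4], [2,3,4]

giving chain groups C_0 ≅ Z^5, C_1 ≅ Z^10, C_2 ≅ Z^5.

Boundary ∂_1: C_1 → C_0 is given by ∂[p,q] = [q] − [p]. For instance
  ∂[0,3] = [3] − [0].
As a 5×10 matrix over Z this has rank 4, with invariant factors (1,1,1,1).

The boundary map ∂_2: C_2 → C_1 acts by ∂[p,q,r] = [q,r] − [p,r] + [p,q]. For instance
  ∂[2,3,4] = [3,4] − [2,4] + [2,3],
  ∂[0,1,2] = [1,2] − [0,2] + [0,1].
As a 10×5 matrix over Z this has rank 5, with invariant factors (1,1,1,1,1).

Computing H_k = (kernel of ∂_k) / (image of ∂_{k+1}):

  H_0: rank C_0 − rank ∂_1 = 5 − 4 = 1, and the invariant factors of ∂_1 are all 1, so H_0 ≅ Z.
  H_1: rank ker ∂_1 − rank ∂_2 = (10 − 4) − 5 = 1, and the invariant factors of ∂_2 are all 1, so H_1 ≅ Z.
  H_2: rank ker ∂_2 − rank ∂_3 = (5 − 5) − 0 = 0, and there is no ∂_3, so H_2 ≅ 0.

H_0 = Z,  H_1 = Z,  H_2 = 0.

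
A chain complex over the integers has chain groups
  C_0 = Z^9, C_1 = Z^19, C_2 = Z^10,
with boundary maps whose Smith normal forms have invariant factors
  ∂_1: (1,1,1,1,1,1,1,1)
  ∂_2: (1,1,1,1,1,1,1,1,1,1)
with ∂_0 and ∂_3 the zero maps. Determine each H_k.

H_0: b_0 = 9 − 0 − 8 = 1; torsion from ∂_1 factors > 1: none. So H_0 ≅ Z.
H_1: b_1 = 19 − 8 − 10 = 1; torsion from ∂_2 factors > 1: none. So H_1 ≅ Z.
H_2: b_2 = 10 − 10 − 0 = 0; torsion from ∂_3 factors > 1: none. So H_2 ≅ 0.

H_0 ≅ Z,  H_1 ≅ Z,  H_2 = 0.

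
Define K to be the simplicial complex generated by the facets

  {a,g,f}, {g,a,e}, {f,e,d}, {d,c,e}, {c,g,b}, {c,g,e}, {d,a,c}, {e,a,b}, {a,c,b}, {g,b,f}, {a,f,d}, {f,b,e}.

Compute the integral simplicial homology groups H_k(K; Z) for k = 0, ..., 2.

H_0 = Z,  H_1 = Z/2,  H_2 = 0.

K has 7 vertices, 18 edges, 12 triangles.
rank ∂_0 = 0, rank ∂_1 = 6 ⇒ b_0 = 7 − 0 − 6 = 1; all invariant factors of ∂_1 are 1 so no torsion. So H_0 ≅ Z.
rank ∂_1 = 6, rank ∂_2 = 12 ⇒ b_1 = 18 − 6 − 12 = 0; ∂_2 has invariant factor(s) [2] giving torsion. So H_1 ≅ Z/2.
rank ∂_2 = 12, rank ∂_3 = 0 ⇒ b_2 = 12 − 12 − 0 = 0. So H_2 ≅ 0.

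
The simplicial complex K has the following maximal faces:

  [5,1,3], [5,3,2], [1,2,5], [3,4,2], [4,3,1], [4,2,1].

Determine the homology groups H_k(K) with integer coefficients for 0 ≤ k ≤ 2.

H_0 = Z,  H_1 = 0,  H_2 = Z.

Fix the vertex order 1 < 2 < 3 < 4 < 5 and write every simplex with vertices in increasing order. Then dim K = 2 and the simplices of K are:

  0-simplices (5): [1], [2], [3], [4], [5]
  1-simplices (9): [1,2], [1,3], [1,4], [1,5], [2,3], [2,4], [2,5], [3,4], [3,5]
  2-simplices (6): [1,2,4], [1,2,5], [1,3,4], [1,3,5], [2,3,4], [2,3,5]

so the chain groups are C_0 ≅ Z^5, C_1 ≅ Z^9, C_2 ≅ Z^6.

The boundary map ∂_1: C_1 → C_0 is given by ∂[p,q] = [q] − [p]. For instance
  ∂[2,4] = [4] − [2].
The 5×9 boundary matrix has rank 4 and Smith normal form diag(1,1,1,1).

Boundary ∂_2: C_2 → C_1 acts by ∂[p,q,r] = [q,r] − [p,r] + [p,q]. For instance
  ∂[2,3,5] = [3,5] − [2,5] + [2,3],
  ∂[1,2,5] = [2,5] − [1,5] + [1,2].
As a 9×6 matrix over Z this has rank 5, with invariant factors (1,1,1,1,1).

From H_k ≅ ker(∂_k) / im(∂_{k+1}) we obtain:

  H_0: rank C_0 − rank ∂_1 = 5 − 4 = 1, and the invariant factors of ∂_1 are all 1, so H_0 = Z.
  H_1: rank ker ∂_1 − rank ∂_2 = (9 − 4) − 5 = 0, and the invariant factors of ∂_2 are all 1, so H_1 = 0.
  H_2: rank ker ∂_2 − rank ∂_3 = (6 − 5) − 0 = 1, and there is no ∂_3, so H_2 = Z.

As a check, the Euler characteristic is 5 − 9 + 6 = 2, which agrees with 1 − 0 + 1 = 2.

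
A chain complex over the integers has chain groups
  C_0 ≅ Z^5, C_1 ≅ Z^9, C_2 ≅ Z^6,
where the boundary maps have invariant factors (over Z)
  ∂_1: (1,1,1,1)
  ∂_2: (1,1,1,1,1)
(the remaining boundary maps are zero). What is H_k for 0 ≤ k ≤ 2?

H_0: b_0 = 5 − 0 − 4 = 1; torsion from ∂_1 factors > 1: none. So H_0 ≅ Z.
H_1: b_1 = 9 − 4 − 5 = 0; torsion from ∂_2 factors > 1: none. So H_1 ≅ 0.
H_2: b_2 = 6 − 5 − 0 = 1; torsion from ∂_3 factors > 1: none. So H_2 ≅ Z.

H_0 ≅ Z,  H_1 = 0,  H_2 ≅ Z.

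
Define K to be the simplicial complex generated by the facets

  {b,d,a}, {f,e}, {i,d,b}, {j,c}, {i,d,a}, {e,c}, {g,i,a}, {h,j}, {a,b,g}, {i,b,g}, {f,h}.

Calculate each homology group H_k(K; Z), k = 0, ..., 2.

K has 10 vertices, 14 edges, 6 triangles.
rank ∂_0 = 0, rank ∂_1 = 8 ⇒ b_0 = 10 − 0 − 8 = 2; all invariant factors of ∂_1 are 1 so no torsion. So H_0 = Z^2.
rank ∂_1 = 8, rank ∂_2 = 5 ⇒ b_1 = 14 − 8 − 5 = 1; all invariant factors of ∂_2 are 1 so no torsion. So H_1 = Z.
rank ∂_2 = 5, rank ∂_3 = 0 ⇒ b_2 = 6 − 5 − 0 = 1. So H_2 = Z.

H_0 = Z^2,  H_1 = Z,  H_2 = Z.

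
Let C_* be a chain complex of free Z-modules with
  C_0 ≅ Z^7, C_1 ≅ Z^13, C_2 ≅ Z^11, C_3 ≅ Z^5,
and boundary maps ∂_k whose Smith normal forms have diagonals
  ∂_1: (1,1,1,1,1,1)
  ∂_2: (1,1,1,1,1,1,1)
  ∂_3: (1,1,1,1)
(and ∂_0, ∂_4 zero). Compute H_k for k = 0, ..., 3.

H_0: b_0 = 7 − 0 − 6 = 1; torsion from ∂_1 factors > 1: none. So H_0 = Z.
H_1: b_1 = 13 − 6 − 7 = 0; torsion from ∂_2 factors > 1: none. So H_1 = 0.
H_2: b_2 = 11 − 7 − 4 = 0; torsion from ∂_3 factors > 1: none. So H_2 = 0.
H_3: b_3 = 5 − 4 − 0 = 1; torsion from ∂_4 factors > 1: none. So H_3 = Z.

H_0 = Z,  H_1 = 0,  H_2 = 0,  H_3 = Z.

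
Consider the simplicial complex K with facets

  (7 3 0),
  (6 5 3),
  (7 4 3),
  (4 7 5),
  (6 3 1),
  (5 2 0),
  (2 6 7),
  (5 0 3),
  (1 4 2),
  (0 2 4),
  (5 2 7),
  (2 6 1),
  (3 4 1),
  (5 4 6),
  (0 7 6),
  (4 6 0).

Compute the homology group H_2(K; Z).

Take the total order 0 < 1 < 2 < 3 < 4 < 5 < 6 < 7 on the vertex set. Then K (dimension 2) consists of the simplices:

  0-simplices (8): [0], [1], [2], [3], [4], [5], [6], [7]
  1-simplices (24): (24 of them)
  2-simplices (16): [0,2,4], [0,2,5], [0,3,5], [0,3,7], [0,4,6], [0,6,7], [1,2,4], [1,2,6], [1,3,4], [1,3,6], [2,5,7], [2,6,7], [3,4,7], [3,5,6], [4,5,6], [4,5,7]

Hence C_0 ≅ Z^8, C_1 ≅ Z^24, C_2 ≅ Z^16.

Boundary ∂_1: C_1 → C_0 is given by ∂[p,q] = [q] − [p].
The resulting 8×24 matrix has rank 7, and its Smith normal form has invariant factors (1,1,1,1,1,1,1).

The boundary map ∂_2: C_2 → C_1 sends each 2-simplex [p,q,r] to [q,r] − [p,r] + [p,q]. For instance
  ∂[4,5,7] = [5,7] − [4,7] + [4,5],
  ∂[1,3,4] = [3,4] − [1,4] + [1,3].
As a 24×16 matrix over Z this has rank 15, with invariant factors (1,1,1,1,1,1,1,1,1,1,1,1,1,1,1).

Now H_k = ker ∂_k / im ∂_{k+1}, so:

  H_2: rank ker ∂_2 − rank ∂_3 = (16 − 15) − 0 = 1, and there is no ∂_3, so H_2 = Z.

(K is a triangulation of the torus T^2.)

H_2 ≅ Z.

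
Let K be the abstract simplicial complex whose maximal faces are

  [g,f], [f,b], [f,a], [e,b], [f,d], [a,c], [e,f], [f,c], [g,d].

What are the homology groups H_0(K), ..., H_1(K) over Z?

H_0 ≅ Z,  H_1 ≅ Z^3.

Take the total order a < b < c < d < e < f < g on the vertex set. Then K (dimension 1) consists of the simplices:

  0-simplices (7): a, b, c, d, e, f, g
  1-simplices (9): ac, af, be, bf, cf, df, dg, ef, fg

so the chain groups are C_0 ≅ Z^7, C_1 ≅ Z^9.

∂_1: C_1 → C_0 sends each edge [p,q] (with p < q) to q − p. For instance
  ∂be = e − b.
As a 7×9 matrix over Z this has rank 6, with invariant factors (1,1,1,1,1,1).

Now H_k = ker ∂_k / im ∂_{k+1}, so:

  H_0: rank C_0 − rank ∂_1 = 7 − 6 = 1, and the invariant factors of ∂_1 are all 1, so H_0 ≅ Z.
  H_1: rank ker ∂_1 − rank ∂_2 = (9 − 6) − 0 = 3, and there is no ∂_2, so H_1 ≅ Z^3.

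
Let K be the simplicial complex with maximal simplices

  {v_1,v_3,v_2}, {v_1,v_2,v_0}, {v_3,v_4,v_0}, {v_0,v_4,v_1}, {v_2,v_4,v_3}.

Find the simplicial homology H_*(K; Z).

H_0 = Z,  H_1 = Z,  H_2 = 0.

We work with the vertex ordering v_0 < v_1 < v_2 < v_3 < v_4. The simplices of K, each written with vertices in increasing order, are:

  0-simplices (5): [v_0], [v_1], [v_2], [v_3], [v_4]
  1-simplices (10): [v_0,v_1], [v_0,v_2], [v_0,v_3], [v_0,v_4], [v_1,v_2], [v_1,v_3], [v_1,v_4], [v_2,v_3], [v_2,v_4], [v_3,v_4]
  2-simplices (5): [v_0,v_1,v_2], [v_0,v_1,v_4], [v_0,v_3,v_4], [v_1,v_2,v_3], [v_2,v_3,v_4]

giving chain groups C_0 ≅ Z^5, C_1 ≅ Z^10, C_2 ≅ Z^5.

The boundary map ∂_1: C_1 → C_0 sends each edge [p,q] (with p < q) to q − p.
The 5×10 boundary matrix has rank 4 and Smith normal form diag(1,1,1,1).

Boundary ∂_2: C_2 → C_1 maps a triangle to the signed sum of its edges. For instance
  ∂[v_2,v_3,v_4] = [v_3,v_4] − [v_2,v_4] + [v_2,v_3],
  ∂[v_0,v_1,v_2] = [v_1,v_2] − [v_0,v_2] + [v_0,v_1].
As a 10×5 matrix over Z this has rank 5, with invariant factors (1,1,1,1,1).

Reading off H_k = ker ∂_k / im ∂_{k+1}:

  H_0: rank C_0 − rank ∂_1 = 5 − 4 = 1, and the invariant factors of ∂_1 are all 1, so H_0 ≅ Z.
  H_1: rank ker ∂_1 − rank ∂_2 = (10 − 4) − 5 = 1, and the invariant factors of ∂_2 are all 1, so H_1 ≅ Z.
  H_2: rank ker ∂_2 − rank ∂_3 = (5 − 5) − 0 = 0, and there is no ∂_3, so H_2 ≅ 0.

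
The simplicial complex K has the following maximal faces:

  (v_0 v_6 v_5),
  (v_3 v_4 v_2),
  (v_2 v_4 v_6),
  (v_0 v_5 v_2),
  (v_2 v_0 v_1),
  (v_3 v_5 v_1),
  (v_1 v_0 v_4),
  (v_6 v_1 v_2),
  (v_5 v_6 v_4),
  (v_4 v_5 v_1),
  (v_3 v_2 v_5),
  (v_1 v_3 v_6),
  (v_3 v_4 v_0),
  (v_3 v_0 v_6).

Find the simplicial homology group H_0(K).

K has 7 vertices, 21 edges, 14 triangles.
rank ∂_0 = 0, rank ∂_1 = 6 ⇒ b_0 = 7 − 0 − 6 = 1; all invariant factors of ∂_1 are 1 so no torsion. So H_0 = Z.

H_0 ≅ Z.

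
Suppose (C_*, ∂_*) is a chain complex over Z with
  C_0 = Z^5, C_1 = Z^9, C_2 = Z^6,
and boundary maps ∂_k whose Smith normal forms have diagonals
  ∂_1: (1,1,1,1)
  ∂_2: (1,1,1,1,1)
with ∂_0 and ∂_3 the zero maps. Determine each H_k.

H_0 = Z,  H_1 = 0,  H_2 = Z.

H_0: b_0 = 5 − 0 − 4 = 1; torsion from ∂_1 factors > 1: none. So H_0 = Z.
H_1: b_1 = 9 − 4 − 5 = 0; torsion from ∂_2 factors > 1: none. So H_1 = 0.
H_2: b_2 = 6 − 5 − 0 = 1; torsion from ∂_3 factors > 1: none. So H_2 = Z.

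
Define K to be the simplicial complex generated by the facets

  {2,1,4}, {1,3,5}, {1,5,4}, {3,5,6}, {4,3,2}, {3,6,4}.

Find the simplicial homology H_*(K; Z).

H_0 = Z,  H_1 = Z,  H_2 = 0.

Take the total order 1 < 2 < 3 < 4 < 5 < 6 on the vertex set. Then K (dimension 2) consists of the simplices:

  0-simplices (6): [1], [2], [3], [4], [5], [6]
  1-simplices (12): [1,2], [1,3], [1,4], [1,5], [2,3], [2,4], [3,4], [3,5], [3,6], [4,5], [4,6], [5,6]
  2-simplices (6): [1,2,4], [1,3,5], [1,4,5], [2,3,4], [3,4,6], [3,5,6]

giving chain groups C_0 ≅ Z^6, C_1 ≅ Z^12, C_2 ≅ Z^6.

∂_1: C_1 → C_0 sends each edge [p,q] (with p < q) to q − p.
This gives a 6×12 integer matrix of rank 5; reducing to Smith normal form yields diagonal entries (1,1,1,1,1).

The boundary map ∂_2: C_2 → C_1 sends each 2-simplex [p,q,r] to [q,r] − [p,r] + [p,q]. For instance
  ∂[3,4,6] = [4,6] − [3,6] + [3,4],
  ∂[1,3,5] = [3,5] − [1,5] + [1,3].
The 12×6 boundary matrix has rank 6 and Smith normal form diag(1,1,1,1,1,1).

From H_k ≅ ker(∂_k) / im(∂_{k+1}) we obtain:

  H_0: rank C_0 − rank ∂_1 = 6 − 5 = 1, and the invariant factors of ∂_1 are all 1, so H_0 ≅ Z.
  H_1: rank ker ∂_1 − rank ∂_2 = (12 − 5) − 6 = 1, and the invariant factors of ∂_2 are all 1, so H_1 ≅ Z.
  H_2: rank ker ∂_2 − rank ∂_3 = (6 − 6) − 0 = 0, and there is no ∂_3, so H_2 ≅ 0.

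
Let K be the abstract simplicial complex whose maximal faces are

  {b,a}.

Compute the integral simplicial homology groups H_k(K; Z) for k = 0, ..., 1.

H_0 = Z,  H_1 = 0.

Take the total order a < b on the vertex set. Then K (dimension 1) consists of the simplices:

  0-simplices (2): a, b
  1-simplices (1): ab

so the chain groups are C_0 ≅ Z^2, C_1 ≅ Z^1.

∂_1: C_1 → C_0 maps an edge to its endpoints' difference, ∂[p,q] = q − p.
As a 2×1 matrix over Z this has rank 1, with invariant factors (1).

From H_k ≅ ker(∂_k) / im(∂_{k+1}) we obtain:

  H_0: rank C_0 − rank ∂_1 = 2 − 1 = 1, and the invariant factors of ∂_1 are all 1, so H_0 ≅ Z.
  H_1: rank ker ∂_1 − rank ∂_2 = (1 − 1) − 0 = 0, and there is no ∂_2, so H_1 ≅ 0.

As a check, the Euler characteristic is 2 − 1 = 1, which agrees with 1 − 0 = 1.
(K is a triangulation of the 1-simplex.)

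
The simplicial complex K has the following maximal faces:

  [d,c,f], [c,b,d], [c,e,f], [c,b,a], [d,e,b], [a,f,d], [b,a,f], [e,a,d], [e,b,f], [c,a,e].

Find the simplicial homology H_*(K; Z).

H_0 = Z,  H_1 = Z/2,  H_2 = 0.

K has 6 vertices, 15 edges, 10 triangles.
rank ∂_0 = 0, rank ∂_1 = 5 ⇒ b_0 = 6 − 0 − 5 = 1; all invariant factors of ∂_1 are 1 so no torsion. So H_0 ≅ Z.
rank ∂_1 = 5, rank ∂_2 = 10 ⇒ b_1 = 15 − 5 − 10 = 0; ∂_2 has invariant factor(s) [2] giving torsion. So H_1 ≅ Z/2.
rank ∂_2 = 10, rank ∂_3 = 0 ⇒ b_2 = 10 − 10 − 0 = 0. So H_2 ≅ 0.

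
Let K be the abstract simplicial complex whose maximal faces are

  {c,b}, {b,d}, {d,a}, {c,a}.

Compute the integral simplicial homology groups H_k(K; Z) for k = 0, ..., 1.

We work with the vertex ordering a < b < c < d. The simplices of K, each written with vertices in increasing order, are:

  0-simplices (4): a, b, c, d
  1-simplices (4): ac, ad, bc, bd

so the chain groups are C_0 ≅ Z^4, C_1 ≅ Z^4.

∂_1: C_1 → C_0 sends each edge [p,q] (with p < q) to q − p. For instance
  ∂ac = c − a.
The resulting 4×4 matrix has rank 3, and its Smith normal form has invariant factors (1,1,1).

Now H_k = ker ∂_k / im ∂_{k+1}, so:

  H_0: rank C_0 − rank ∂_1 = 4 − 3 = 1, and the invariant factors of ∂_1 are all 1, so H_0 ≅ Z.
  H_1: rank ker ∂_1 − rank ∂_2 = (4 − 3) − 0 = 1, and there is no ∂_2, so H_1 ≅ Z.

As a check, the Euler characteristic is 4 − 4 = 0, which agrees with 1 − 1 = 0.

H_0 ≅ Z,  H_1 ≅ Z.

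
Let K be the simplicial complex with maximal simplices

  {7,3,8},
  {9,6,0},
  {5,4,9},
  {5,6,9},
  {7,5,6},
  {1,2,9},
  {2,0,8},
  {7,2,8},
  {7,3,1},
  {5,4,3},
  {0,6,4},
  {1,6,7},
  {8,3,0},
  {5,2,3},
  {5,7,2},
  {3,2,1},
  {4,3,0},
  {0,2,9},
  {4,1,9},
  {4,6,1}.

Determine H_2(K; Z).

K has 10 vertices, 30 edges, 20 triangles.
rank ∂_2 = 20, rank ∂_3 = 0 ⇒ b_2 = 20 − 20 − 0 = 0. So H_2 ≅ 0.

H_2 ≅ 0.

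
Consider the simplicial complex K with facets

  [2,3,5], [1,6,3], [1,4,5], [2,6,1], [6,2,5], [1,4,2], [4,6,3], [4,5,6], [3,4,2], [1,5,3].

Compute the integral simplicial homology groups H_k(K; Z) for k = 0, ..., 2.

Take the total order 1 < 2 < 3 < 4 < 5 < 6 on the vertex set. Then K (dimension 2) consists of the simplices:

  0-simplices (6): [1], [2], [3], [4], [5], [6]
  1-simplices (15): [1,2], [1,3], [1,4], [1,5], [1,6], [2,3], [2,4], [2,5], [2,6], [3,4], [3,5], [3,6], [4,5], [4,6], [5,6]
  2-simplices (10): [1,2,4], [1,2,6], [1,3,5], [1,3,6], [1,4,5], [2,3,4], [2,3,5], [2,5,6], [3,4,6], [4,5,6]

Hence C_0 ≅ Z^6, C_1 ≅ Z^15, C_2 ≅ Z^10.

∂_1: C_1 → C_0 sends each edge [p,q] (with p < q) to q − p. For instance
  ∂[2,4] = [4] − [2].
As a 6×15 matrix over Z this has rank 5, with invariant factors (1,1,1,1,1).

Boundary ∂_2: C_2 → C_1 maps a triangle to the signed sum of its edges. For instance
  ∂[3,4,6] = [4,6] − [3,6] + [3,4],
  ∂[1,2,6] = [2,6] − [1,6] + [1,2].
As a 15×10 matrix over Z this has rank 10, with invariant factors (1,1,1,1,1,1,1,1,1,2).

Now H_k = ker ∂_k / im ∂_{k+1}, so:

  H_0: rank C_0 − rank ∂_1 = 6 − 5 = 1, and the invariant factors of ∂_1 are all 1, so H_0 ≅ Z.
  H_1: rank ker ∂_1 − rank ∂_2 = (15 − 5) − 10 = 0, and ∂_2 has invariant factor 2 > 1, so H_1 ≅ Z/2.
  H_2: rank ker ∂_2 − rank ∂_3 = (10 − 10) − 0 = 0, and there is no ∂_3, so H_2 ≅ 0.

H_0 = Z,  H_1 = Z/2,  H_2 = 0.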